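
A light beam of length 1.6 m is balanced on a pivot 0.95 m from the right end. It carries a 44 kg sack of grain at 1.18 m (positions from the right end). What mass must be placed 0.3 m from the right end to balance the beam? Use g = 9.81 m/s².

m ≈ 15.6 kg

Take moments about the pivot (at 0.95 m from the right end).
Sack of grain: 44 × 9.81 = 431.6 N down at 1.18 m → arm 0.23 m, τ = 431.6 × 0.23 = 99.27 N·m counterclockwise.
Net moment of known loads = 99.27 N·m counterclockwise.
An unknown mass m at 0.3 m has arm 0.65 m; its moment is m·g·0.65 clockwise.
For rotational equilibrium, m × 9.81 × 0.65 = 99.27, so m = 99.27 / (9.81 × 0.65) = 15.6 kg.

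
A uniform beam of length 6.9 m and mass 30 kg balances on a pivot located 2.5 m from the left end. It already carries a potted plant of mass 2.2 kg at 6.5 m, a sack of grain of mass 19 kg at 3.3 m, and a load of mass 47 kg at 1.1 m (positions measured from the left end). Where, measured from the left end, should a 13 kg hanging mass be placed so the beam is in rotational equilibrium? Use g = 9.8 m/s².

x ≈ 3.52 m from the left end

Taking torques about the pivot (at 2.5 m from the left end):
Beam weight: 30 × 9.8 = 294 N down at 3.45 m → arm 0.95 m, τ = 294 × 0.95 = 279.3 N·m clockwise.
Potted plant: 2.2 × 9.8 = 21.56 N down at 6.5 m → arm 4 m, τ = 21.56 × 4 = 86.24 N·m clockwise.
Sack of grain: 19 × 9.8 = 186.2 N down at 3.3 m → arm 0.8 m, τ = 186.2 × 0.8 = 149 N·m clockwise.
Load: 47 × 9.8 = 460.6 N down at 1.1 m → arm 1.4 m, τ = 460.6 × 1.4 = 644.8 N·m counterclockwise.
Net moment of existing loads = 130.3 N·m counterclockwise.
The hanging mass weighs 13 × 9.8 = 127.4 N and must supply an equal clockwise moment, so its lever arm about the pivot is 130.3 / 127.4 = 1.02 m.
That puts it at 2.5 + 1.02 = 3.52 m from the left end.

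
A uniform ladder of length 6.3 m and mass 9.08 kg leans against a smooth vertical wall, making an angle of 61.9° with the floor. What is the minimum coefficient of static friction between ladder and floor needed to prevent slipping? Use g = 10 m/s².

Sum moments about the foot of the ladder (the floor normal and friction both act there and drop out).
Ladder weight 9.08×10 = 90.8 N acts at 3.15 m along the ladder; its horizontal arm is 3.15·cos61.9° = 1.484 m → τ = 134.7 N·m clockwise.
Wall normal N acts horizontally at the top; its moment arm is the height L sinθ = 6.3·sin61.9° = 5.557 m, counterclockwise.
Setting net torque to zero: N × 5.557 = 134.7 → N = 24.24 N.
ΣFx = 0 ⇒ f = N_wall = 24.24 N. ΣFy = 0 ⇒ N_floor = 90.8 N.
μ_min = f / N_floor = 24.24 / 90.8 = 0.267.

μ_min ≈ 0.267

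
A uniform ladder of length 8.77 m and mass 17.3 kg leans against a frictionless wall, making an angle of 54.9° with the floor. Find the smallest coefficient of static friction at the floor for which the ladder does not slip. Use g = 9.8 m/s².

Take moments about the foot of the ladder.
Ladder weight 17.3×9.8 = 169.5 N acts at 4.385 m along the ladder; its horizontal arm is 4.385·cos54.9° = 2.521 m → τ = 427.3 N·m clockwise.
Wall normal N acts horizontally at the top; its moment arm is the height L sinθ = 8.77·sin54.9° = 7.175 m, counterclockwise.
For rotational equilibrium, N × 7.175 = 427.3, so N = 59.55 N.
ΣFx = 0 ⇒ f = N_wall = 59.55 N. ΣFy = 0 ⇒ N_floor = 169.5 N.
μ_min = f / N_floor = 59.55 / 169.5 = 0.351.

μ_min ≈ 0.351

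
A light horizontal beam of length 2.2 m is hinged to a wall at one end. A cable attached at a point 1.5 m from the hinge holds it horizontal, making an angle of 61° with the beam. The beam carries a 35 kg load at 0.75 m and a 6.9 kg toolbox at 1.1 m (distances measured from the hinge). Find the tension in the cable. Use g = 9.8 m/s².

T ≈ 253 N

Choose the hinge as the axis so the unknown hinge reaction has zero arm there.
Load: 35 × 9.8 = 343 N down at 0.75 m → arm 0.75 m, τ = 343 × 0.75 = 257.2 N·m clockwise.
Toolbox: 6.9 × 9.8 = 67.62 N down at 1.1 m → arm 1.1 m, τ = 67.62 × 1.1 = 74.38 N·m clockwise.
Total clockwise load moment = 331.6 N·m.
The cable tension T acts at 1.5 m; only its component perpendicular to the beam, T sinθ, produces torque. sin 61° = 0.8746.
Balancing moments: T × 1.5 × 0.8746 = 331.6, giving T = 331.6 / 1.312 = 253 N.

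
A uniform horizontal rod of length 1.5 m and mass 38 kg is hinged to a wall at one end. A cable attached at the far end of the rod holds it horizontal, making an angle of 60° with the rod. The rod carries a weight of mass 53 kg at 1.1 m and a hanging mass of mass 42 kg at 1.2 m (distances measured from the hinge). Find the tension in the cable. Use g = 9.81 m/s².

Taking torques about the hinge:
Beam weight: 38 × 9.81 = 372.8 N down at 0.75 m → arm 0.75 m, τ = 372.8 × 0.75 = 279.6 N·m clockwise.
Weight: 53 × 9.81 = 519.9 N down at 1.1 m → arm 1.1 m, τ = 519.9 × 1.1 = 571.9 N·m clockwise.
Hanging mass: 42 × 9.81 = 412 N down at 1.2 m → arm 1.2 m, τ = 412 × 1.2 = 494.4 N·m clockwise.
Total clockwise load moment = 1346 N·m.
The cable tension T acts at 1.5 m; only its component perpendicular to the rod, T sinθ, produces torque. sin 60° = 0.866.
For rotational equilibrium, T × 1.5 × 0.866 = 1346, so T = 1346 / 1.299 = 1040 N.

T ≈ 1040 N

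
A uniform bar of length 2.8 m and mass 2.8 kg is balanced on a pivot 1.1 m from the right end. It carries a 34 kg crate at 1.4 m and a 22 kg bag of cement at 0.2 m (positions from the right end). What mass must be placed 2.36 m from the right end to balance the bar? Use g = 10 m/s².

m ≈ 6.95 kg

About the pivot (at 1.1 m from the right end):
Beam weight: 2.8 × 10 = 28 N down at 1.4 m → arm 0.3 m, τ = 28 × 0.3 = 8.4 N·m counterclockwise.
Crate: 34 × 10 = 340 N down at 1.4 m → arm 0.3 m, τ = 340 × 0.3 = 102 N·m counterclockwise.
Bag of cement: 22 × 10 = 220 N down at 0.2 m → arm 0.9 m, τ = 220 × 0.9 = 198 N·m clockwise.
Net moment of known loads = 87.6 N·m clockwise.
An unknown mass m at 2.36 m has arm 1.26 m; its moment is m·g·1.26 counterclockwise.
Balancing moments: m × 10 × 1.26 = 87.6, giving m = 87.6 / (10 × 1.26) = 6.95 kg.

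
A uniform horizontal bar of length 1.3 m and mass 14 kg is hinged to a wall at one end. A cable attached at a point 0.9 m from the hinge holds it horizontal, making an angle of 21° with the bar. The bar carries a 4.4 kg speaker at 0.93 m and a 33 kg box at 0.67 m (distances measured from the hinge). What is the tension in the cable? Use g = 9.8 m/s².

About the hinge:
Beam weight: 14 × 9.8 = 137.2 N down at 0.65 m → arm 0.65 m, τ = 137.2 × 0.65 = 89.18 N·m clockwise.
Speaker: 4.4 × 9.8 = 43.12 N down at 0.93 m → arm 0.93 m, τ = 43.12 × 0.93 = 40.1 N·m clockwise.
Box: 33 × 9.8 = 323.4 N down at 0.67 m → arm 0.67 m, τ = 323.4 × 0.67 = 216.7 N·m clockwise.
Total clockwise load moment = 346 N·m.
The cable tension T acts at 0.9 m; only its component perpendicular to the bar, T sinθ, produces torque. sin 21° = 0.3584.
Balancing moments: T × 0.9 × 0.3584 = 346, giving T = 346 / 0.3226 = 1070 N.

T ≈ 1070 N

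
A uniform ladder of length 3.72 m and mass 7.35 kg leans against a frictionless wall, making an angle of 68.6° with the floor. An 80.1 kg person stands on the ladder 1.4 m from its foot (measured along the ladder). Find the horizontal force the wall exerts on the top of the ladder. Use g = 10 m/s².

Sum moments about the foot of the ladder (the floor normal and friction both act there and drop out).
Ladder weight 7.35×10 = 73.5 N acts at 1.86 m along the ladder; its horizontal arm is 1.86·cos68.6° = 0.6787 m → τ = 49.88 N·m clockwise.
Person: 80.1×10 = 801 N at 1.4 m → arm 0.5108 m → τ = 409.2 N·m clockwise.
Wall normal N acts horizontally at the top; its moment arm is the height L sinθ = 3.72·sin68.6° = 3.464 m, counterclockwise.
Balancing moments: N × 3.464 = 459.1, giving N = 133 N.

N_wall ≈ 133 N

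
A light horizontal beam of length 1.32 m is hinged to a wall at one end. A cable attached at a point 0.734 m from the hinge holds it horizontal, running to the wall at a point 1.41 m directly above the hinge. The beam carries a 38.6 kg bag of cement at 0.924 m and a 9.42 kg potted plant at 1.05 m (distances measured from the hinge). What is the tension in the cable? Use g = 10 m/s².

T ≈ 700 N

Taking torques about the hinge:
Bag of cement: 38.6 × 10 = 386 N down at 0.924 m → arm 0.924 m, τ = 386 × 0.924 = 356.7 N·m clockwise.
Potted plant: 9.42 × 10 = 94.2 N down at 1.05 m → arm 1.05 m, τ = 94.2 × 1.05 = 98.91 N·m clockwise.
Total clockwise load moment = 455.6 N·m.
The cable tension T acts at 0.734 m; only its component perpendicular to the beam, T sinθ, produces torque. sinθ = h/√(h²+d²) = 1.41/√(1.41²+0.734²) = 0.887.
For rotational equilibrium, T × 0.734 × 0.887 = 455.6, so T = 455.6 / 0.6511 = 700 N.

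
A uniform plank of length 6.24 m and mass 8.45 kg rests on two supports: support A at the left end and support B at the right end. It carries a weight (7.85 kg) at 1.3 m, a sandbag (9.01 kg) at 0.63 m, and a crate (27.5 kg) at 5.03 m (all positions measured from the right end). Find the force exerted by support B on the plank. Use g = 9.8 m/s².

Take moments about support A.
Beam weight: 8.45 × 9.8 = 82.81 N down at 3.12 m → arm 3.12 m, τ = 82.81 × 3.12 = 258.4 N·m clockwise.
Weight: 7.85 × 9.8 = 76.93 N down at 1.3 m → arm 4.94 m, τ = 76.93 × 4.94 = 380 N·m clockwise.
Sandbag: 9.01 × 9.8 = 88.3 N down at 0.63 m → arm 5.61 m, τ = 88.3 × 5.61 = 495.4 N·m clockwise.
Crate: 27.5 × 9.8 = 269.5 N down at 5.03 m → arm 1.21 m, τ = 269.5 × 1.21 = 326.1 N·m clockwise.
Net load moment about support A = 1460 N·m clockwise.
Reaction R at support B is upward at 0 m, arm 6.24 m → moment R × 6.24 counterclockwise.
For rotational equilibrium, R × 6.24 = 1460, so R = 234 N.

R_B ≈ 234 N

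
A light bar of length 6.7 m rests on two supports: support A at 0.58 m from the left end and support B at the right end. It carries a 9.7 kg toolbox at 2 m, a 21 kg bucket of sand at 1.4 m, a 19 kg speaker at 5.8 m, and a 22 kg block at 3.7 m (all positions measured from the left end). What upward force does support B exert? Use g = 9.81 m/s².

R_B ≈ 319 N

Take moments about support A.
Toolbox: 9.7 × 9.81 = 95.16 N down at 2 m → arm 1.42 m, τ = 95.16 × 1.42 = 135.1 N·m clockwise.
Bucket of sand: 21 × 9.81 = 206 N down at 1.4 m → arm 0.82 m, τ = 206 × 0.82 = 168.9 N·m clockwise.
Speaker: 19 × 9.81 = 186.4 N down at 5.8 m → arm 5.22 m, τ = 186.4 × 5.22 = 973 N·m clockwise.
Block: 22 × 9.81 = 215.8 N down at 3.7 m → arm 3.12 m, τ = 215.8 × 3.12 = 673.3 N·m clockwise.
Net load moment about support A = 1950 N·m clockwise.
Reaction R at support B is upward at 6.7 m, arm 6.12 m → moment R × 6.12 counterclockwise.
Balancing moments: R × 6.12 = 1950, giving R = 319 N.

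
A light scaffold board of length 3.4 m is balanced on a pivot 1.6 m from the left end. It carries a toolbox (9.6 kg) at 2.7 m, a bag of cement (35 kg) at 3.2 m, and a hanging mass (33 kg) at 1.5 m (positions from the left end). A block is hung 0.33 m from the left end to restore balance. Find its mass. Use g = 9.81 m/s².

m ≈ 49.8 kg

Choose the pivot (at 1.6 m from the left end) as the axis so the support reaction has zero arm there.
Toolbox: 9.6 × 9.81 = 94.18 N down at 2.7 m → arm 1.1 m, τ = 94.18 × 1.1 = 103.6 N·m clockwise.
Bag of cement: 35 × 9.81 = 343.4 N down at 3.2 m → arm 1.6 m, τ = 343.4 × 1.6 = 549.4 N·m clockwise.
Hanging mass: 33 × 9.81 = 323.7 N down at 1.5 m → arm 0.1 m, τ = 323.7 × 0.1 = 32.37 N·m counterclockwise.
Net moment of known loads = 620.6 N·m clockwise.
An unknown mass m at 0.33 m has arm 1.27 m; its moment is m·g·1.27 counterclockwise.
Balancing moments: m × 9.81 × 1.27 = 620.6, giving m = 620.6 / (9.81 × 1.27) = 49.8 kg.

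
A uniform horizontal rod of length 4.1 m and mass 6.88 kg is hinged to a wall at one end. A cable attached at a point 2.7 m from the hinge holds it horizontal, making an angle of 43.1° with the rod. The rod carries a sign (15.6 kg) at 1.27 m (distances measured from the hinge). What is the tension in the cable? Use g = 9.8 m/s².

Sum moments about the hinge (the unknown hinge reaction has zero arm there).
Beam weight: 6.88 × 9.8 = 67.42 N down at 2.05 m → arm 2.05 m, τ = 67.42 × 2.05 = 138.2 N·m clockwise.
Sign: 15.6 × 9.8 = 152.9 N down at 1.27 m → arm 1.27 m, τ = 152.9 × 1.27 = 194.2 N·m clockwise.
Total clockwise load moment = 332.4 N·m.
The cable tension T acts at 2.7 m; only its component perpendicular to the rod, T sinθ, produces torque. sin 43.1° = 0.6833.
For rotational equilibrium, T × 2.7 × 0.6833 = 332.4, so T = 332.4 / 1.845 = 180 N.

T ≈ 180 N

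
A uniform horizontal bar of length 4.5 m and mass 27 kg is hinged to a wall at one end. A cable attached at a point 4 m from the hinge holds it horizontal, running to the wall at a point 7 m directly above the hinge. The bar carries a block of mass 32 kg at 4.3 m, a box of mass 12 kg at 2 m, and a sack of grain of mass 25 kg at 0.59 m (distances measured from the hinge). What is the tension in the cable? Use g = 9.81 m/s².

About the hinge:
Beam weight: 27 × 9.81 = 264.9 N down at 2.25 m → arm 2.25 m, τ = 264.9 × 2.25 = 596 N·m clockwise.
Block: 32 × 9.81 = 313.9 N down at 4.3 m → arm 4.3 m, τ = 313.9 × 4.3 = 1350 N·m clockwise.
Box: 12 × 9.81 = 117.7 N down at 2 m → arm 2 m, τ = 117.7 × 2 = 235.4 N·m clockwise.
Sack of grain: 25 × 9.81 = 245.2 N down at 0.59 m → arm 0.59 m, τ = 245.2 × 0.59 = 144.7 N·m clockwise.
Total clockwise load moment = 2326 N·m.
The cable tension T acts at 4 m; only its component perpendicular to the bar, T sinθ, produces torque. sinθ = h/√(h²+d²) = 7/√(7²+4²) = 0.8682.
Στ = 0 ⇒ T × 4 × 0.8682 = 2326 ⇒ T = 2326 / 3.473 = 670 N.

T ≈ 670 N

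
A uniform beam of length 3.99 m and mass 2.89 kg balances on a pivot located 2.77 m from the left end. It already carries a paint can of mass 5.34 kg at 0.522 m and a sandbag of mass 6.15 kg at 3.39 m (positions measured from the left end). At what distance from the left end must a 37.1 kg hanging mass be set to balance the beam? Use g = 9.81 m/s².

x ≈ 3.05 m from the left end

Sum moments about the pivot (at 2.77 m from the left end) (the support reaction has zero arm there).
Beam weight: 2.89 × 9.81 = 28.35 N down at 1.995 m → arm 0.775 m, τ = 28.35 × 0.775 = 21.97 N·m counterclockwise.
Paint can: 5.34 × 9.81 = 52.39 N down at 0.522 m → arm 2.248 m, τ = 52.39 × 2.248 = 117.8 N·m counterclockwise.
Sandbag: 6.15 × 9.81 = 60.33 N down at 3.39 m → arm 0.62 m, τ = 60.33 × 0.62 = 37.4 N·m clockwise.
Net moment of existing loads = 102.4 N·m counterclockwise.
The hanging mass weighs 37.1 × 9.81 = 364 N and must supply an equal clockwise moment, so its lever arm about the pivot is 102.4 / 364 = 0.281 m.
That puts it at 2.77 + 0.281 = 3.05 m from the left end.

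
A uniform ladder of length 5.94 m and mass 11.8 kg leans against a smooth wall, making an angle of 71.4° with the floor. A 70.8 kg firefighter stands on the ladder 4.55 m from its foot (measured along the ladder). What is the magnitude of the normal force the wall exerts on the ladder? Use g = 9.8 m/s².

N_wall ≈ 198 N

About the foot of the ladder:
Ladder weight 11.8×9.8 = 115.6 N acts at 2.97 m along the ladder; its horizontal arm is 2.97·cos71.4° = 0.9473 m → τ = 109.5 N·m clockwise.
Firefighter: 70.8×9.8 = 693.8 N at 4.55 m → arm 1.451 m → τ = 1007 N·m clockwise.
Wall normal N acts horizontally at the top; its moment arm is the height L sinθ = 5.94·sin71.4° = 5.63 m, counterclockwise.
Στ = 0 ⇒ N × 5.63 = 1116 ⇒ N = 198 N.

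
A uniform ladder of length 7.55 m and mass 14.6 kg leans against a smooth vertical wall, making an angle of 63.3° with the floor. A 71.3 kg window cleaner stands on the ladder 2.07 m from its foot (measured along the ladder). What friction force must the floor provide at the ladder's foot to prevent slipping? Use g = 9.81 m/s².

f ≈ 132 N

Choose the foot of the ladder as the axis so the floor normal and friction both act there and drop out.
Ladder weight 14.6×9.81 = 143.2 N acts at 3.775 m along the ladder; its horizontal arm is 3.775·cos63.3° = 1.696 m → τ = 242.9 N·m clockwise.
Window cleaner: 71.3×9.81 = 699.5 N at 2.07 m → arm 0.9301 m → τ = 650.6 N·m clockwise.
Wall normal N acts horizontally at the top; its moment arm is the height L sinθ = 7.55·sin63.3° = 6.745 m, counterclockwise.
For rotational equilibrium, N × 6.745 = 893.5, so N = 132 N.
ΣFx = 0: friction at the foot balances the wall's push, so f = N_wall = 132 N.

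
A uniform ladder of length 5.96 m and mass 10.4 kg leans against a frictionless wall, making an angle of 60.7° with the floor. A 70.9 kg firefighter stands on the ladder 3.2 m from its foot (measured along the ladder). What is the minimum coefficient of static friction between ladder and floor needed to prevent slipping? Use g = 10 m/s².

Choose the foot of the ladder as the axis so the floor normal and friction both act there and drop out.
Ladder weight 10.4×10 = 104 N acts at 2.98 m along the ladder; its horizontal arm is 2.98·cos60.7° = 1.458 m → τ = 151.6 N·m clockwise.
Firefighter: 70.9×10 = 709 N at 3.2 m → arm 1.566 m → τ = 1110 N·m clockwise.
Wall normal N acts horizontally at the top; its moment arm is the height L sinθ = 5.96·sin60.7° = 5.198 m, counterclockwise.
For rotational equilibrium, N × 5.198 = 1262, so N = 242.8 N.
ΣFx = 0 ⇒ f = N_wall = 242.8 N. ΣFy = 0 ⇒ N_floor = 813 N.
μ_min = f / N_floor = 242.8 / 813 = 0.299.

μ_min ≈ 0.299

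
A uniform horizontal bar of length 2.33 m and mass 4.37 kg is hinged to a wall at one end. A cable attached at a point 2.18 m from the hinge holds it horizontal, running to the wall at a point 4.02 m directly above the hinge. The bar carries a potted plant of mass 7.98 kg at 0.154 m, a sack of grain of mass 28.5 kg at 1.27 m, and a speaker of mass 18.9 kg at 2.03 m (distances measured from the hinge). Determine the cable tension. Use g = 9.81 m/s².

Sum moments about the hinge (the unknown hinge reaction has zero arm there).
Beam weight: 4.37 × 9.81 = 42.87 N down at 1.165 m → arm 1.165 m, τ = 42.87 × 1.165 = 49.94 N·m clockwise.
Potted plant: 7.98 × 9.81 = 78.28 N down at 0.154 m → arm 0.154 m, τ = 78.28 × 0.154 = 12.06 N·m clockwise.
Sack of grain: 28.5 × 9.81 = 279.6 N down at 1.27 m → arm 1.27 m, τ = 279.6 × 1.27 = 355.1 N·m clockwise.
Speaker: 18.9 × 9.81 = 185.4 N down at 2.03 m → arm 2.03 m, τ = 185.4 × 2.03 = 376.4 N·m clockwise.
Total clockwise load moment = 793.5 N·m.
The cable tension T acts at 2.18 m; only its component perpendicular to the bar, T sinθ, produces torque. sinθ = h/√(h²+d²) = 4.02/√(4.02²+2.18²) = 0.8791.
Setting net torque to zero: T × 2.18 × 0.8791 = 793.5 → T = 793.5 / 1.916 = 414 N.

T ≈ 414 N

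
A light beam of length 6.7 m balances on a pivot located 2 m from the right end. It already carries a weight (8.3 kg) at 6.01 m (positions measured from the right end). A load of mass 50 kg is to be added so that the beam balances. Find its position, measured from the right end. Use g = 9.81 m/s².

Choose the pivot (at 2 m from the right end) as the axis so the support reaction has zero arm there.
Weight: 8.3 × 9.81 = 81.42 N down at 6.01 m → arm 4.01 m, τ = 81.42 × 4.01 = 326.5 N·m counterclockwise.
Net moment of existing loads = 326.5 N·m counterclockwise.
The load weighs 50 × 9.81 = 490.5 N and must supply an equal clockwise moment, so its lever arm about the pivot is 326.5 / 490.5 = 0.666 m.
That puts it at 2 − 0.666 = 1.33 m from the right end.

x ≈ 1.33 m from the right end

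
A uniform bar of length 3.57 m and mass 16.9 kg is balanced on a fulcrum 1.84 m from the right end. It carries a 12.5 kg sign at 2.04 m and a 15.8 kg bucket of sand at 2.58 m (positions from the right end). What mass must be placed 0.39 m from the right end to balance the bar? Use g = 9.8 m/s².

m ≈ 9.15 kg

Take moments about the fulcrum (at 1.84 m from the right end).
Beam weight: 16.9 × 9.8 = 165.6 N down at 1.785 m → arm 0.055 m, τ = 165.6 × 0.055 = 9.108 N·m clockwise.
Sign: 12.5 × 9.8 = 122.5 N down at 2.04 m → arm 0.2 m, τ = 122.5 × 0.2 = 24.5 N·m counterclockwise.
Bucket of sand: 15.8 × 9.8 = 154.8 N down at 2.58 m → arm 0.74 m, τ = 154.8 × 0.74 = 114.6 N·m counterclockwise.
Net moment of known loads = 130 N·m counterclockwise.
An unknown mass m at 0.39 m has arm 1.45 m; its moment is m·g·1.45 clockwise.
For rotational equilibrium, m × 9.8 × 1.45 = 130, so m = 130 / (9.8 × 1.45) = 9.15 kg.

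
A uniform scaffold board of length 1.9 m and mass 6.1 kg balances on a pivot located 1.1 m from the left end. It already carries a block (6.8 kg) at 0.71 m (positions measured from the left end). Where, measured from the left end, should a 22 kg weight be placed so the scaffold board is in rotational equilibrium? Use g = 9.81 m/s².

Take moments about the pivot (at 1.1 m from the left end).
Beam weight: 6.1 × 9.81 = 59.84 N down at 0.95 m → arm 0.15 m, τ = 59.84 × 0.15 = 8.976 N·m counterclockwise.
Block: 6.8 × 9.81 = 66.71 N down at 0.71 m → arm 0.39 m, τ = 66.71 × 0.39 = 26.02 N·m counterclockwise.
Net moment of existing loads = 35 N·m counterclockwise.
The weight weighs 22 × 9.81 = 215.8 N and must supply an equal clockwise moment, so its lever arm about the pivot is 35 / 215.8 = 0.162 m.
That puts it at 1.1 + 0.162 = 1.26 m from the left end.

x ≈ 1.26 m from the left end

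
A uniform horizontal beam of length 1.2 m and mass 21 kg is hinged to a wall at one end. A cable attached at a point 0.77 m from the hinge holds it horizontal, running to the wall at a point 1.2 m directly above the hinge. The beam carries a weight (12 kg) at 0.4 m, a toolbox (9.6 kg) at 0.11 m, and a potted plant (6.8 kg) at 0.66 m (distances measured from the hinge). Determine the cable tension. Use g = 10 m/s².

T ≈ 354 N

Choose the hinge as the axis so the unknown hinge reaction has zero arm there.
Beam weight: 21 × 10 = 210 N down at 0.6 m → arm 0.6 m, τ = 210 × 0.6 = 126 N·m clockwise.
Weight: 12 × 10 = 120 N down at 0.4 m → arm 0.4 m, τ = 120 × 0.4 = 48 N·m clockwise.
Toolbox: 9.6 × 10 = 96 N down at 0.11 m → arm 0.11 m, τ = 96 × 0.11 = 10.56 N·m clockwise.
Potted plant: 6.8 × 10 = 68 N down at 0.66 m → arm 0.66 m, τ = 68 × 0.66 = 44.88 N·m clockwise.
Total clockwise load moment = 229.4 N·m.
The cable tension T acts at 0.77 m; only its component perpendicular to the beam, T sinθ, produces torque. sinθ = h/√(h²+d²) = 1.2/√(1.2²+0.77²) = 0.8416.
Setting net torque to zero: T × 0.77 × 0.8416 = 229.4 → T = 229.4 / 0.648 = 354 N.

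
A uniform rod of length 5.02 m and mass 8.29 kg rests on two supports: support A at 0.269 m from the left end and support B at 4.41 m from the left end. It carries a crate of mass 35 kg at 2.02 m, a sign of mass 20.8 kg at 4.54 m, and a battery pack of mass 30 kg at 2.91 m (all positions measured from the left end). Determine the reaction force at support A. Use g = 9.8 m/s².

Taking torques about support B:
Beam weight: 8.29 × 9.8 = 81.24 N down at 2.51 m → arm 1.9 m, τ = 81.24 × 1.9 = 154.4 N·m counterclockwise.
Crate: 35 × 9.8 = 343 N down at 2.02 m → arm 2.39 m, τ = 343 × 2.39 = 819.8 N·m counterclockwise.
Sign: 20.8 × 9.8 = 203.8 N down at 4.54 m → arm 0.13 m, τ = 203.8 × 0.13 = 26.49 N·m clockwise.
Battery pack: 30 × 9.8 = 294 N down at 2.91 m → arm 1.5 m, τ = 294 × 1.5 = 441 N·m counterclockwise.
Net load moment about support B = 1389 N·m counterclockwise.
Reaction R at support A is upward at 0.269 m, arm 4.141 m → moment R × 4.141 clockwise.
For rotational equilibrium, R × 4.141 = 1389, so R = 335 N.

R_A ≈ 335 N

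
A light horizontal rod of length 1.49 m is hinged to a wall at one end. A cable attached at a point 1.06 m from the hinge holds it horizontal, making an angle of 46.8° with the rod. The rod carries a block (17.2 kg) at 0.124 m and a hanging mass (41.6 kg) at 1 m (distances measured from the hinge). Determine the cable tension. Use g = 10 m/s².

Choose the hinge as the axis so the unknown hinge reaction has zero arm there.
Block: 17.2 × 10 = 172 N down at 0.124 m → arm 0.124 m, τ = 172 × 0.124 = 21.33 N·m clockwise.
Hanging mass: 41.6 × 10 = 416 N down at 1 m → arm 1 m, τ = 416 × 1 = 416 N·m clockwise.
Total clockwise load moment = 437.3 N·m.
The cable tension T acts at 1.06 m; only its component perpendicular to the rod, T sinθ, produces torque. sin 46.8° = 0.729.
Balancing moments: T × 1.06 × 0.729 = 437.3, giving T = 437.3 / 0.7727 = 566 N.

T ≈ 566 N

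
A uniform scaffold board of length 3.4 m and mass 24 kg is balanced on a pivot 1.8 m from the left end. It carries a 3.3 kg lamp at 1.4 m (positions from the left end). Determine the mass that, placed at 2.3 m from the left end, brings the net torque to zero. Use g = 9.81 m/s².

Sum moments about the pivot (at 1.8 m from the left end) (the support reaction has zero arm there).
Beam weight: 24 × 9.81 = 235.4 N down at 1.7 m → arm 0.1 m, τ = 235.4 × 0.1 = 23.54 N·m counterclockwise.
Lamp: 3.3 × 9.81 = 32.37 N down at 1.4 m → arm 0.4 m, τ = 32.37 × 0.4 = 12.95 N·m counterclockwise.
Net moment of known loads = 36.49 N·m counterclockwise.
An unknown mass m at 2.3 m has arm 0.5 m; its moment is m·g·0.5 clockwise.
Balancing moments: m × 9.81 × 0.5 = 36.49, giving m = 36.49 / (9.81 × 0.5) = 7.44 kg.

m ≈ 7.44 kg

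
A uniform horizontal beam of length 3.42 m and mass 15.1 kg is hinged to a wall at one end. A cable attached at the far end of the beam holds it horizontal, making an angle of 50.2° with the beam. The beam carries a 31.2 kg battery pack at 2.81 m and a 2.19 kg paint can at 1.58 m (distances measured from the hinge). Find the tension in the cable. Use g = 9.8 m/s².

T ≈ 436 N

Taking torques about the hinge:
Beam weight: 15.1 × 9.8 = 148 N down at 1.71 m → arm 1.71 m, τ = 148 × 1.71 = 253.1 N·m clockwise.
Battery pack: 31.2 × 9.8 = 305.8 N down at 2.81 m → arm 2.81 m, τ = 305.8 × 2.81 = 859.3 N·m clockwise.
Paint can: 2.19 × 9.8 = 21.46 N down at 1.58 m → arm 1.58 m, τ = 21.46 × 1.58 = 33.91 N·m clockwise.
Total clockwise load moment = 1146 N·m.
The cable tension T acts at 3.42 m; only its component perpendicular to the beam, T sinθ, produces torque. sin 50.2° = 0.7683.
Setting net torque to zero: T × 3.42 × 0.7683 = 1146 → T = 1146 / 2.628 = 436 N.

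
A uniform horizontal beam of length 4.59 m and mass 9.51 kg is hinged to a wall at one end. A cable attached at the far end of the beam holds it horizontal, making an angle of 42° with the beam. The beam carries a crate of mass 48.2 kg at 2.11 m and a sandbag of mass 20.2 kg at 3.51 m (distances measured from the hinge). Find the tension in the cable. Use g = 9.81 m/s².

T ≈ 621 N

Choose the hinge as the axis so the unknown hinge reaction has zero arm there.
Beam weight: 9.51 × 9.81 = 93.29 N down at 2.295 m → arm 2.295 m, τ = 93.29 × 2.295 = 214.1 N·m clockwise.
Crate: 48.2 × 9.81 = 472.8 N down at 2.11 m → arm 2.11 m, τ = 472.8 × 2.11 = 997.6 N·m clockwise.
Sandbag: 20.2 × 9.81 = 198.2 N down at 3.51 m → arm 3.51 m, τ = 198.2 × 3.51 = 695.7 N·m clockwise.
Total clockwise load moment = 1907 N·m.
The cable tension T acts at 4.59 m; only its component perpendicular to the beam, T sinθ, produces torque. sin 42° = 0.6691.
Setting net torque to zero: T × 4.59 × 0.6691 = 1907 → T = 1907 / 3.071 = 621 N.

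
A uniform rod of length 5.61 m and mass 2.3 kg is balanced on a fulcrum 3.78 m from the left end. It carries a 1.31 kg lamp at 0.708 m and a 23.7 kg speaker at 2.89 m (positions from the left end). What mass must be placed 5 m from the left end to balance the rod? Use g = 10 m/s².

m ≈ 22.4 kg

Take moments about the fulcrum (at 3.78 m from the left end).
Beam weight: 2.3 × 10 = 23 N down at 2.805 m → arm 0.975 m, τ = 23 × 0.975 = 22.43 N·m counterclockwise.
Lamp: 1.31 × 10 = 13.1 N down at 0.708 m → arm 3.072 m, τ = 13.1 × 3.072 = 40.24 N·m counterclockwise.
Speaker: 23.7 × 10 = 237 N down at 2.89 m → arm 0.89 m, τ = 237 × 0.89 = 210.9 N·m counterclockwise.
Net moment of known loads = 273.6 N·m counterclockwise.
An unknown mass m at 5 m has arm 1.22 m; its moment is m·g·1.22 clockwise.
Setting net torque to zero: m × 10 × 1.22 = 273.6 → m = 273.6 / (10 × 1.22) = 22.4 kg.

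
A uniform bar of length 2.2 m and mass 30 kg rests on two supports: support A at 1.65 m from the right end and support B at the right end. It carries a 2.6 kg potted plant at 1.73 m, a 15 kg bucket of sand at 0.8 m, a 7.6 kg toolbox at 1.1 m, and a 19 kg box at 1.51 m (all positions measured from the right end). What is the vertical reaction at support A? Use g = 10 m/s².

R_A ≈ 525 N

Taking torques about support B:
Beam weight: 30 × 10 = 300 N down at 1.1 m → arm 1.1 m, τ = 300 × 1.1 = 330 N·m counterclockwise.
Potted plant: 2.6 × 10 = 26 N down at 1.73 m → arm 1.73 m, τ = 26 × 1.73 = 44.98 N·m counterclockwise.
Bucket of sand: 15 × 10 = 150 N down at 0.8 m → arm 0.8 m, τ = 150 × 0.8 = 120 N·m counterclockwise.
Toolbox: 7.6 × 10 = 76 N down at 1.1 m → arm 1.1 m, τ = 76 × 1.1 = 83.6 N·m counterclockwise.
Box: 19 × 10 = 190 N down at 1.51 m → arm 1.51 m, τ = 190 × 1.51 = 286.9 N·m counterclockwise.
Net load moment about support B = 865.5 N·m counterclockwise.
Reaction R at support A is upward at 1.65 m, arm 1.65 m → moment R × 1.65 clockwise.
Setting net torque to zero: R × 1.65 = 865.5 → R = 525 N.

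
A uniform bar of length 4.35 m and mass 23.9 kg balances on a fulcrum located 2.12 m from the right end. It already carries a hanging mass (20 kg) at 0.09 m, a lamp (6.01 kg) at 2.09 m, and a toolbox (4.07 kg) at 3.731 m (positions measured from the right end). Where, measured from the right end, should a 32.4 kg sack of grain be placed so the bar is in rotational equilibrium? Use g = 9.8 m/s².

Sum moments about the fulcrum (at 2.12 m from the right end) (the support reaction has zero arm there).
Beam weight: 23.9 × 9.8 = 234.2 N down at 2.175 m → arm 0.055 m, τ = 234.2 × 0.055 = 12.88 N·m counterclockwise.
Hanging mass: 20 × 9.8 = 196 N down at 0.09 m → arm 2.03 m, τ = 196 × 2.03 = 397.9 N·m clockwise.
Lamp: 6.01 × 9.8 = 58.9 N down at 2.09 m → arm 0.03 m, τ = 58.9 × 0.03 = 1.767 N·m clockwise.
Toolbox: 4.07 × 9.8 = 39.89 N down at 3.731 m → arm 1.611 m, τ = 39.89 × 1.611 = 64.26 N·m counterclockwise.
Net moment of existing loads = 322.5 N·m clockwise.
The sack of grain weighs 32.4 × 9.8 = 317.5 N and must supply an equal counterclockwise moment, so its lever arm about the fulcrum is 322.5 / 317.5 = 1.02 m.
That puts it at 2.12 + 1.02 = 3.14 m from the right end.

x ≈ 3.14 m from the right end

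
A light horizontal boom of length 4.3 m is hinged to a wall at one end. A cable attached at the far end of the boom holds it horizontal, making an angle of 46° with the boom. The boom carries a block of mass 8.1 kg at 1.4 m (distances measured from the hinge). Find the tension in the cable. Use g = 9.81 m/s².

Take moments about the hinge.
Block: 8.1 × 9.81 = 79.46 N down at 1.4 m → arm 1.4 m, τ = 79.46 × 1.4 = 111.2 N·m clockwise.
Total clockwise load moment = 111.2 N·m.
The cable tension T acts at 4.3 m; only its component perpendicular to the boom, T sinθ, produces torque. sin 46° = 0.7193.
For rotational equilibrium, T × 4.3 × 0.7193 = 111.2, so T = 111.2 / 3.093 = 36 N.

T ≈ 36 N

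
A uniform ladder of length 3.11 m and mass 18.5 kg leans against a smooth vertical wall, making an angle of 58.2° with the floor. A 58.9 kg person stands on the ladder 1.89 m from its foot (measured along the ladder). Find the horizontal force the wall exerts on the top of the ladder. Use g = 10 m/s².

Choose the foot of the ladder as the axis so the floor normal and friction both act there and drop out.
Ladder weight 18.5×10 = 185 N acts at 1.555 m along the ladder; its horizontal arm is 1.555·cos58.2° = 0.8194 m → τ = 151.6 N·m clockwise.
Person: 58.9×10 = 589 N at 1.89 m → arm 0.9959 m → τ = 586.6 N·m clockwise.
Wall normal N acts horizontally at the top; its moment arm is the height L sinθ = 3.11·sin58.2° = 2.643 m, counterclockwise.
Setting net torque to zero: N × 2.643 = 738.2 → N = 279 N.

N_wall ≈ 279 N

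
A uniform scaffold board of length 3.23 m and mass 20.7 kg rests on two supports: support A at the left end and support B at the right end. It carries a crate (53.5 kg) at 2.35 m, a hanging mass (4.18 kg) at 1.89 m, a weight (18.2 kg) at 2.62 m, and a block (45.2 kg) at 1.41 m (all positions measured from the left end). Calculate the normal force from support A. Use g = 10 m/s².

Taking torques about support B:
Beam weight: 20.7 × 10 = 207 N down at 1.615 m → arm 1.615 m, τ = 207 × 1.615 = 334.3 N·m counterclockwise.
Crate: 53.5 × 10 = 535 N down at 2.35 m → arm 0.88 m, τ = 535 × 0.88 = 470.8 N·m counterclockwise.
Hanging mass: 4.18 × 10 = 41.8 N down at 1.89 m → arm 1.34 m, τ = 41.8 × 1.34 = 56.01 N·m counterclockwise.
Weight: 18.2 × 10 = 182 N down at 2.62 m → arm 0.61 m, τ = 182 × 0.61 = 111 N·m counterclockwise.
Block: 45.2 × 10 = 452 N down at 1.41 m → arm 1.82 m, τ = 452 × 1.82 = 822.6 N·m counterclockwise.
Net load moment about support B = 1795 N·m counterclockwise.
Reaction R at support A is upward at 0 m, arm 3.23 m → moment R × 3.23 clockwise.
For rotational equilibrium, R × 3.23 = 1795, so R = 556 N.

R_A ≈ 556 N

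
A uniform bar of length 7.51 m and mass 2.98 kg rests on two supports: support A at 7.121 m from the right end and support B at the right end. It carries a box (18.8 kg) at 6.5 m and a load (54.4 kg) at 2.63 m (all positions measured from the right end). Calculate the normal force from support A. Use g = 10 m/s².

R_A ≈ 388 N

Taking torques about support B:
Beam weight: 2.98 × 10 = 29.8 N down at 3.755 m → arm 3.755 m, τ = 29.8 × 3.755 = 111.9 N·m counterclockwise.
Box: 18.8 × 10 = 188 N down at 6.5 m → arm 6.5 m, τ = 188 × 6.5 = 1222 N·m counterclockwise.
Load: 54.4 × 10 = 544 N down at 2.63 m → arm 2.63 m, τ = 544 × 2.63 = 1431 N·m counterclockwise.
Net load moment about support B = 2765 N·m counterclockwise.
Reaction R at support A is upward at 7.121 m, arm 7.121 m → moment R × 7.121 clockwise.
For rotational equilibrium, R × 7.121 = 2765, so R = 388 N.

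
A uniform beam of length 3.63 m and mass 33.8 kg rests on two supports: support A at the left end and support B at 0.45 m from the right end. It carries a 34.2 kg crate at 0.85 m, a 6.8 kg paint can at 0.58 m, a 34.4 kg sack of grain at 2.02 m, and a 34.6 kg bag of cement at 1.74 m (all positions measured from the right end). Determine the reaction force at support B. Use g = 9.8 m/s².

R_B ≈ 918 N

Choose support A as the axis so its reaction then has zero moment arm.
Beam weight: 33.8 × 9.8 = 331.2 N down at 1.815 m → arm 1.815 m, τ = 331.2 × 1.815 = 601.1 N·m clockwise.
Crate: 34.2 × 9.8 = 335.2 N down at 0.85 m → arm 2.78 m, τ = 335.2 × 2.78 = 931.9 N·m clockwise.
Paint can: 6.8 × 9.8 = 66.64 N down at 0.58 m → arm 3.05 m, τ = 66.64 × 3.05 = 203.3 N·m clockwise.
Sack of grain: 34.4 × 9.8 = 337.1 N down at 2.02 m → arm 1.61 m, τ = 337.1 × 1.61 = 542.7 N·m clockwise.
Bag of cement: 34.6 × 9.8 = 339.1 N down at 1.74 m → arm 1.89 m, τ = 339.1 × 1.89 = 640.9 N·m clockwise.
Net load moment about support A = 2920 N·m clockwise.
Reaction R at support B is upward at 0.45 m, arm 3.18 m → moment R × 3.18 counterclockwise.
For rotational equilibrium, R × 3.18 = 2920, so R = 918 N.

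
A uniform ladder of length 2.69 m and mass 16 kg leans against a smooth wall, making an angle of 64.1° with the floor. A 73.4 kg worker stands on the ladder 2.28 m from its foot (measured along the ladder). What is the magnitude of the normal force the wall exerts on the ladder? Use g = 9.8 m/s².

Sum moments about the foot of the ladder (the floor normal and friction both act there and drop out).
Ladder weight 16×9.8 = 156.8 N acts at 1.345 m along the ladder; its horizontal arm is 1.345·cos64.1° = 0.5875 m → τ = 92.12 N·m clockwise.
Worker: 73.4×9.8 = 719.3 N at 2.28 m → arm 0.9959 m → τ = 716.4 N·m clockwise.
Wall normal N acts horizontally at the top; its moment arm is the height L sinθ = 2.69·sin64.1° = 2.42 m, counterclockwise.
Στ = 0 ⇒ N × 2.42 = 808.5 ⇒ N = 334 N.

N_wall ≈ 334 N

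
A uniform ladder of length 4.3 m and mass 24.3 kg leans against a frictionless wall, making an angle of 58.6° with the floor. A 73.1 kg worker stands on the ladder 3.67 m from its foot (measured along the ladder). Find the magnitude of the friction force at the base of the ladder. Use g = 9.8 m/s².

Sum moments about the foot of the ladder (the floor normal and friction both act there and drop out).
Ladder weight 24.3×9.8 = 238.1 N acts at 2.15 m along the ladder; its horizontal arm is 2.15·cos58.6° = 1.12 m → τ = 266.7 N·m clockwise.
Worker: 73.1×9.8 = 716.4 N at 3.67 m → arm 1.912 m → τ = 1370 N·m clockwise.
Wall normal N acts horizontally at the top; its moment arm is the height L sinθ = 4.3·sin58.6° = 3.67 m, counterclockwise.
Setting net torque to zero: N × 3.67 = 1637 → N = 446 N.
ΣFx = 0: friction at the foot balances the wall's push, so f = N_wall = 446 N.

f ≈ 446 N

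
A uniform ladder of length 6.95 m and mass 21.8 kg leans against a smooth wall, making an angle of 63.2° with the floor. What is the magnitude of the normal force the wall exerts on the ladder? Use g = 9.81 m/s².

Take moments about the foot of the ladder.
Ladder weight 21.8×9.81 = 213.9 N acts at 3.475 m along the ladder; its horizontal arm is 3.475·cos63.2° = 1.567 m → τ = 335.2 N·m clockwise.
Wall normal N acts horizontally at the top; its moment arm is the height L sinθ = 6.95·sin63.2° = 6.203 m, counterclockwise.
Στ = 0 ⇒ N × 6.203 = 335.2 ⇒ N = 54 N.

N_wall ≈ 54 N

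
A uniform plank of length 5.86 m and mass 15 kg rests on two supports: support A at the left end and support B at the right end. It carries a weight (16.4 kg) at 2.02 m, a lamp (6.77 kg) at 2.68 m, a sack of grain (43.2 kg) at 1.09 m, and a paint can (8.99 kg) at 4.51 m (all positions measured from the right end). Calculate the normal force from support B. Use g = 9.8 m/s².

R_B ≈ 580 N

Sum moments about support A (its reaction then has zero moment arm).
Beam weight: 15 × 9.8 = 147 N down at 2.93 m → arm 2.93 m, τ = 147 × 2.93 = 430.7 N·m clockwise.
Weight: 16.4 × 9.8 = 160.7 N down at 2.02 m → arm 3.84 m, τ = 160.7 × 3.84 = 617.1 N·m clockwise.
Lamp: 6.77 × 9.8 = 66.35 N down at 2.68 m → arm 3.18 m, τ = 66.35 × 3.18 = 211 N·m clockwise.
Sack of grain: 43.2 × 9.8 = 423.4 N down at 1.09 m → arm 4.77 m, τ = 423.4 × 4.77 = 2020 N·m clockwise.
Paint can: 8.99 × 9.8 = 88.1 N down at 4.51 m → arm 1.35 m, τ = 88.1 × 1.35 = 118.9 N·m clockwise.
Net load moment about support A = 3398 N·m clockwise.
Reaction R at support B is upward at 0 m, arm 5.86 m → moment R × 5.86 counterclockwise.
For rotational equilibrium, R × 5.86 = 3398, so R = 580 N.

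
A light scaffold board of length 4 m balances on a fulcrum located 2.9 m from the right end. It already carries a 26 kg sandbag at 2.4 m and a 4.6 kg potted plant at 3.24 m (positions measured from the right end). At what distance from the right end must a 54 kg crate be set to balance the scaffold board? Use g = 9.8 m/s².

x ≈ 3.11 m from the right end

Take moments about the fulcrum (at 2.9 m from the right end).
Sandbag: 26 × 9.8 = 254.8 N down at 2.4 m → arm 0.5 m, τ = 254.8 × 0.5 = 127.4 N·m clockwise.
Potted plant: 4.6 × 9.8 = 45.08 N down at 3.24 m → arm 0.34 m, τ = 45.08 × 0.34 = 15.33 N·m counterclockwise.
Net moment of existing loads = 112.1 N·m clockwise.
The crate weighs 54 × 9.8 = 529.2 N and must supply an equal counterclockwise moment, so its lever arm about the fulcrum is 112.1 / 529.2 = 0.212 m.
That puts it at 2.9 + 0.212 = 3.11 m from the right end.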